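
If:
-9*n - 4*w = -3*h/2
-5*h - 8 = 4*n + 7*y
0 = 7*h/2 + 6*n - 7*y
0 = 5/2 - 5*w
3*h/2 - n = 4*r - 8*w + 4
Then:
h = -104/183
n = -58/183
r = -49/366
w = 1/2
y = -712/1281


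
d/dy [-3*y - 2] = -3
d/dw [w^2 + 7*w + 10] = 2*w + 7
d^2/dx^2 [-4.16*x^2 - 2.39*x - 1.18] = -8.32000000000000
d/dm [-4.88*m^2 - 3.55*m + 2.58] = -9.76*m - 3.55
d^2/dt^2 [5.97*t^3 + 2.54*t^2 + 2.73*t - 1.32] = 35.82*t + 5.08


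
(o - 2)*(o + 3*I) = o^2 - 2*o + 3*I*o - 6*I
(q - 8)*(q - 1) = q^2 - 9*q + 8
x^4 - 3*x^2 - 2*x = x*(x - 2)*(x + 1)^2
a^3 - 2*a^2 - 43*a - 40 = (a - 8)*(a + 1)*(a + 5)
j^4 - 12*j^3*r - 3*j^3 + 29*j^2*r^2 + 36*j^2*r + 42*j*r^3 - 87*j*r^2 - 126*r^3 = (j - 3)*(j - 7*r)*(j - 6*r)*(j + r)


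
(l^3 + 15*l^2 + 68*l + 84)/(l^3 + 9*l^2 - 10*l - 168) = (l + 2)/(l - 4)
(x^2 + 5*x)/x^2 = (x + 5)/x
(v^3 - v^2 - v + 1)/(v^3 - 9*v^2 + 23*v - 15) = (v^2 - 1)/(v^2 - 8*v + 15)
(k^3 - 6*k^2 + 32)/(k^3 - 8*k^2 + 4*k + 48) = (k - 4)/(k - 6)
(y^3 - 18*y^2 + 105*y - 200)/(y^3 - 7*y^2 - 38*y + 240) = (y - 5)/(y + 6)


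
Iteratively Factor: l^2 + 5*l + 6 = (l + 2)*(l + 3)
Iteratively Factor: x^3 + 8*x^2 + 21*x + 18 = (x + 3)*(x^2 + 5*x + 6) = (x + 2)*(x + 3)*(x + 3)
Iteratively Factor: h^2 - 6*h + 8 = (h - 2)*(h - 4)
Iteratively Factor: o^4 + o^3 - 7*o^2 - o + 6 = (o + 1)*(o^3 - 7*o + 6) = (o - 1)*(o + 1)*(o^2 + o - 6) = (o - 2)*(o - 1)*(o + 1)*(o + 3)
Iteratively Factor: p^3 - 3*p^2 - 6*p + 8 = (p - 1)*(p^2 - 2*p - 8) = (p - 1)*(p + 2)*(p - 4)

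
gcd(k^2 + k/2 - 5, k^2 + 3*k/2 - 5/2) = k + 5/2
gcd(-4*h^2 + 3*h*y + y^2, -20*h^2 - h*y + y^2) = 4*h + y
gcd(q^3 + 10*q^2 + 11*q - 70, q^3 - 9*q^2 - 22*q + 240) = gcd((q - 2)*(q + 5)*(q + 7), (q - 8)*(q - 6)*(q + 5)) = q + 5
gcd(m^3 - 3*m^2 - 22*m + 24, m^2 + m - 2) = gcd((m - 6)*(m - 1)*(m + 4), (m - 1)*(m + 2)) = m - 1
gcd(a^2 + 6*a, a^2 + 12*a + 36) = a + 6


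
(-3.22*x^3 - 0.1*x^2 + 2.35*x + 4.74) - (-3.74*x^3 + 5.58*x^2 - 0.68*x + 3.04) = 0.52*x^3 - 5.68*x^2 + 3.03*x + 1.7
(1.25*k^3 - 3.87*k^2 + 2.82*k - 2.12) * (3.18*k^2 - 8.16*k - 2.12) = 3.975*k^5 - 22.5066*k^4 + 37.8968*k^3 - 21.5484*k^2 + 11.3208*k + 4.4944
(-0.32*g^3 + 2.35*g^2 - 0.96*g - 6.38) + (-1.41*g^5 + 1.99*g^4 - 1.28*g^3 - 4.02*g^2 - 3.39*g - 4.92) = -1.41*g^5 + 1.99*g^4 - 1.6*g^3 - 1.67*g^2 - 4.35*g - 11.3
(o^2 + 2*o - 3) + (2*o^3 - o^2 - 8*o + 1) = 2*o^3 - 6*o - 2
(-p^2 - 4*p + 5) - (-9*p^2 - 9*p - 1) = 8*p^2 + 5*p + 6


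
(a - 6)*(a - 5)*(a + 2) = a^3 - 9*a^2 + 8*a + 60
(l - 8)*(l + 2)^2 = l^3 - 4*l^2 - 28*l - 32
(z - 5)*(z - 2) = z^2 - 7*z + 10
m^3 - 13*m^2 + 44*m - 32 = (m - 8)*(m - 4)*(m - 1)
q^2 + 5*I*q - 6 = (q + 2*I)*(q + 3*I)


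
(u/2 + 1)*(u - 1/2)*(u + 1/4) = u^3/2 + 7*u^2/8 - 5*u/16 - 1/8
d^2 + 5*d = d*(d + 5)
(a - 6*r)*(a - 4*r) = a^2 - 10*a*r + 24*r^2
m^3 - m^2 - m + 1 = (m - 1)^2*(m + 1)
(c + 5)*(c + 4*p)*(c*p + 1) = c^3*p + 4*c^2*p^2 + 5*c^2*p + c^2 + 20*c*p^2 + 4*c*p + 5*c + 20*p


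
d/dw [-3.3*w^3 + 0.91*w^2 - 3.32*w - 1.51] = -9.9*w^2 + 1.82*w - 3.32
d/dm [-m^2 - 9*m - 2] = -2*m - 9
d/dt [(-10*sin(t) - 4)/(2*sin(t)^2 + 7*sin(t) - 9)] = 2*(10*sin(t)^2 + 8*sin(t) + 59)*cos(t)/((sin(t) - 1)^2*(2*sin(t) + 9)^2)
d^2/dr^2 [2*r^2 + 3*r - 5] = 4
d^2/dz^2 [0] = 0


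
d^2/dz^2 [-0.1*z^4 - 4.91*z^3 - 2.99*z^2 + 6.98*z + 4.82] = -1.2*z^2 - 29.46*z - 5.98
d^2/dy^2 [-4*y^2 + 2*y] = -8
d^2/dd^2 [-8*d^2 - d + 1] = -16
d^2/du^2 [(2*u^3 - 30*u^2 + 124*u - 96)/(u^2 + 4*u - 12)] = 24*(25*u^3 - 138*u^2 + 348*u - 88)/(u^6 + 12*u^5 + 12*u^4 - 224*u^3 - 144*u^2 + 1728*u - 1728)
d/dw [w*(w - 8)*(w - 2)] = 3*w^2 - 20*w + 16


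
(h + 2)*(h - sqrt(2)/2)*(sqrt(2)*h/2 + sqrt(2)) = sqrt(2)*h^3/2 - h^2/2 + 2*sqrt(2)*h^2 - 2*h + 2*sqrt(2)*h - 2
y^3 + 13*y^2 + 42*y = y*(y + 6)*(y + 7)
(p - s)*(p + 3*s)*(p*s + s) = p^3*s + 2*p^2*s^2 + p^2*s - 3*p*s^3 + 2*p*s^2 - 3*s^3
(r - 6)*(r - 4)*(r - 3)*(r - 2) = r^4 - 15*r^3 + 80*r^2 - 180*r + 144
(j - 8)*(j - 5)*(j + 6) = j^3 - 7*j^2 - 38*j + 240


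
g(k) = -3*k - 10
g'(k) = -3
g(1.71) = -15.13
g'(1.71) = -3.00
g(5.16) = -25.48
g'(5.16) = -3.00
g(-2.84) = -1.48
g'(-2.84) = -3.00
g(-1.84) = -4.48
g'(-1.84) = -3.00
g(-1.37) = -5.89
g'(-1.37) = -3.00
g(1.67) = -15.01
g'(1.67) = -3.00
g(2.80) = -18.40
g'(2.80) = -3.00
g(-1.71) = -4.87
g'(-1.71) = -3.00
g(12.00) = -46.00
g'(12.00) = -3.00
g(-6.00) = 8.00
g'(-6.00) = -3.00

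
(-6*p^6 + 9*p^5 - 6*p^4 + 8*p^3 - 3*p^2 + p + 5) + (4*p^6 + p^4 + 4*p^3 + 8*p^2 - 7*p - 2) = -2*p^6 + 9*p^5 - 5*p^4 + 12*p^3 + 5*p^2 - 6*p + 3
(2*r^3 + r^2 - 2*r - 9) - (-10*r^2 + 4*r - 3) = 2*r^3 + 11*r^2 - 6*r - 6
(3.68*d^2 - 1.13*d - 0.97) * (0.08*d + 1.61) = 0.2944*d^3 + 5.8344*d^2 - 1.8969*d - 1.5617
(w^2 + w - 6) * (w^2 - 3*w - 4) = w^4 - 2*w^3 - 13*w^2 + 14*w + 24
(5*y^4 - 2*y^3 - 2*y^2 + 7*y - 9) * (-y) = -5*y^5 + 2*y^4 + 2*y^3 - 7*y^2 + 9*y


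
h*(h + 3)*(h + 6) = h^3 + 9*h^2 + 18*h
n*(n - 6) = n^2 - 6*n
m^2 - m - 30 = (m - 6)*(m + 5)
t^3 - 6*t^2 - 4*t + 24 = (t - 6)*(t - 2)*(t + 2)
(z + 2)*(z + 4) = z^2 + 6*z + 8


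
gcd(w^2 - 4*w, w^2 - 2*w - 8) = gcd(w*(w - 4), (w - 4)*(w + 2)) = w - 4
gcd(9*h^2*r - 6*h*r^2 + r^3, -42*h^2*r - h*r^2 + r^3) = r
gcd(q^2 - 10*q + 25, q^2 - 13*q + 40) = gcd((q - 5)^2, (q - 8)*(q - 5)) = q - 5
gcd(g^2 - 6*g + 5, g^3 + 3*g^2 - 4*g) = g - 1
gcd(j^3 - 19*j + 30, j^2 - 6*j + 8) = j - 2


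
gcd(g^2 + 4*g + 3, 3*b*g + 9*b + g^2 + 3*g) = g + 3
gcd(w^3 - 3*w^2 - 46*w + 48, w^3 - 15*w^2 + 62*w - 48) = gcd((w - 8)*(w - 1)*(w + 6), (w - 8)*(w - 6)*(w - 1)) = w^2 - 9*w + 8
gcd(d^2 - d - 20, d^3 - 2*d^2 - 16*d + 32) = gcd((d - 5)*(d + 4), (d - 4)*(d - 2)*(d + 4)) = d + 4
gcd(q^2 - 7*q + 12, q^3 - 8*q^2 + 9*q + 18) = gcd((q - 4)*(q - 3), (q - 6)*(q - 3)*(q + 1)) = q - 3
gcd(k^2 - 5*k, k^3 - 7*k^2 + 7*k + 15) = k - 5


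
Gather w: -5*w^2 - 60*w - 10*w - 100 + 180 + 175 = -5*w^2 - 70*w + 255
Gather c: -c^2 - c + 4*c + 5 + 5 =-c^2 + 3*c + 10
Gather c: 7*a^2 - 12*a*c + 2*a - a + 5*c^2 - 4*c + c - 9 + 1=7*a^2 + a + 5*c^2 + c*(-12*a - 3) - 8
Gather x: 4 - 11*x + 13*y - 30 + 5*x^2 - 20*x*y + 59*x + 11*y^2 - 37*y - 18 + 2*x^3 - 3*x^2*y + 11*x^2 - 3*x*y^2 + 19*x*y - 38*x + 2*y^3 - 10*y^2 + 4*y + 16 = 2*x^3 + x^2*(16 - 3*y) + x*(-3*y^2 - y + 10) + 2*y^3 + y^2 - 20*y - 28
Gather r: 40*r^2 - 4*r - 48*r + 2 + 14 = 40*r^2 - 52*r + 16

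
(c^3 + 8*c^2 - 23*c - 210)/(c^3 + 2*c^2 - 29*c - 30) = (c + 7)/(c + 1)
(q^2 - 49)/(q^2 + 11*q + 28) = (q - 7)/(q + 4)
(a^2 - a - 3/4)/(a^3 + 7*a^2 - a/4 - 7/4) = (2*a - 3)/(2*a^2 + 13*a - 7)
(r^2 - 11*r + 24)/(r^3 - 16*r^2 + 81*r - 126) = (r - 8)/(r^2 - 13*r + 42)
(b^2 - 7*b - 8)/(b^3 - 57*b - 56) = 1/(b + 7)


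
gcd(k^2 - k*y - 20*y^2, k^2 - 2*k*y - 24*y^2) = k + 4*y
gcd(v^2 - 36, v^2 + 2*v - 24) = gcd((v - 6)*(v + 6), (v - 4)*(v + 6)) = v + 6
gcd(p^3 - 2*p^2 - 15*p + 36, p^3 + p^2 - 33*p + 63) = p^2 - 6*p + 9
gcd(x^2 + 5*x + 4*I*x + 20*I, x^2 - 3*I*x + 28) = x + 4*I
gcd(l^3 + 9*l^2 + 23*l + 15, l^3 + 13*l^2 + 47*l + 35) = l^2 + 6*l + 5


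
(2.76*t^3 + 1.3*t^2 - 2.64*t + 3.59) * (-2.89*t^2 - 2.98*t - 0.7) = -7.9764*t^5 - 11.9818*t^4 + 1.8236*t^3 - 3.4179*t^2 - 8.8502*t - 2.513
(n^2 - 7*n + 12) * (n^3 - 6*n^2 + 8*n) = n^5 - 13*n^4 + 62*n^3 - 128*n^2 + 96*n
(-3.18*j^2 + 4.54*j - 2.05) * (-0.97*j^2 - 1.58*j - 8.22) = 3.0846*j^4 + 0.620600000000001*j^3 + 20.9549*j^2 - 34.0798*j + 16.851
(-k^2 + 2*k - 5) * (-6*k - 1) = 6*k^3 - 11*k^2 + 28*k + 5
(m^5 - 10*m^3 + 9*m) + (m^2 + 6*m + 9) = m^5 - 10*m^3 + m^2 + 15*m + 9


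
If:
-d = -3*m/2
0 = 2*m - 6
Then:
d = 9/2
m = 3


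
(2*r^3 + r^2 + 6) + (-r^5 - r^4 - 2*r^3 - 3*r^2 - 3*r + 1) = -r^5 - r^4 - 2*r^2 - 3*r + 7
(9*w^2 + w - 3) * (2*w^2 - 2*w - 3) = 18*w^4 - 16*w^3 - 35*w^2 + 3*w + 9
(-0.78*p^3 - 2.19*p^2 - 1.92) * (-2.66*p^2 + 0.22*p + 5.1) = 2.0748*p^5 + 5.6538*p^4 - 4.4598*p^3 - 6.0618*p^2 - 0.4224*p - 9.792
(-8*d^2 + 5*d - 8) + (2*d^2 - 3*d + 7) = -6*d^2 + 2*d - 1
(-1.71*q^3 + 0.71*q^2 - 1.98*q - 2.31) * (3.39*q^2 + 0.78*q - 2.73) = -5.7969*q^5 + 1.0731*q^4 - 1.4901*q^3 - 11.3136*q^2 + 3.6036*q + 6.3063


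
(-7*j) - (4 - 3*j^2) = 3*j^2 - 7*j - 4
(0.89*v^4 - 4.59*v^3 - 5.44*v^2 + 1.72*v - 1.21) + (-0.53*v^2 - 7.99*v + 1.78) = 0.89*v^4 - 4.59*v^3 - 5.97*v^2 - 6.27*v + 0.57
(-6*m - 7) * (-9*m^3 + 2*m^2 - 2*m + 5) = 54*m^4 + 51*m^3 - 2*m^2 - 16*m - 35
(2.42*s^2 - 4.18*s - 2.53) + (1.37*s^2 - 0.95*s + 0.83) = 3.79*s^2 - 5.13*s - 1.7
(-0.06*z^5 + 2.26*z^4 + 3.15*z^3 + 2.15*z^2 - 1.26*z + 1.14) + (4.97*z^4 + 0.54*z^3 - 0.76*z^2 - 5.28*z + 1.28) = -0.06*z^5 + 7.23*z^4 + 3.69*z^3 + 1.39*z^2 - 6.54*z + 2.42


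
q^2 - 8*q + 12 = (q - 6)*(q - 2)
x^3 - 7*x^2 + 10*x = x*(x - 5)*(x - 2)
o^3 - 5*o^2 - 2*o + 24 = (o - 4)*(o - 3)*(o + 2)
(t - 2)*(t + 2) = t^2 - 4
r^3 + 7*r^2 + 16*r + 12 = (r + 2)^2*(r + 3)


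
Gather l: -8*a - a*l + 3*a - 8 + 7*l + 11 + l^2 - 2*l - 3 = -5*a + l^2 + l*(5 - a)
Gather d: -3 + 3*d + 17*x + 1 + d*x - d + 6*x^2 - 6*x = d*(x + 2) + 6*x^2 + 11*x - 2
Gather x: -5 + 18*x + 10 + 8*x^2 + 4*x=8*x^2 + 22*x + 5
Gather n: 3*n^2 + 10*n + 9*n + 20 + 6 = 3*n^2 + 19*n + 26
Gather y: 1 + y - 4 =y - 3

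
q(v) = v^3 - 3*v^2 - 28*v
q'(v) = 3*v^2 - 6*v - 28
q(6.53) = -32.32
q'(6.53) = 60.74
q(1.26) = -38.04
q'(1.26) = -30.80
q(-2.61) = 34.86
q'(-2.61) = 8.10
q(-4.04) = -1.78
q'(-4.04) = 45.20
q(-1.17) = 27.05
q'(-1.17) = -16.87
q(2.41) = -70.91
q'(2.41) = -25.04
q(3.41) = -90.71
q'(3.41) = -13.58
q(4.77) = -93.29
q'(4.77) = 11.64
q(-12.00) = -1824.00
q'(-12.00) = 476.00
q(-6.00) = -156.00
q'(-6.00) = 116.00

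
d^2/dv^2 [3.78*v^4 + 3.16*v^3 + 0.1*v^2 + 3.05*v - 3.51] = 45.36*v^2 + 18.96*v + 0.2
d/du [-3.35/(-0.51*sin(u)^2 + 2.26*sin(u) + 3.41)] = (7.571 - 3.417*sin(u))*cos(u)/(-0.51*sin(u)^2 + 2.26*sin(u) + 3.41)^2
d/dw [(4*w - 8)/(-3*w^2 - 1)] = 4*(-3*w^2 + 6*w*(w - 2) - 1)/(3*w^2 + 1)^2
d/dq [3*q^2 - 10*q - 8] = 6*q - 10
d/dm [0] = 0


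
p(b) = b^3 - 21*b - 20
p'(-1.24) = -16.39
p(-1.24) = 4.13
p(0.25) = -25.23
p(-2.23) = 15.74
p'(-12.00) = 411.00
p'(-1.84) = -10.84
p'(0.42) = -20.47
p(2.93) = -56.38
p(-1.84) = 12.41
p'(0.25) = -20.81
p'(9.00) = 222.00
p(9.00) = 520.00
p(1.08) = -41.42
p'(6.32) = 98.83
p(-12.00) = -1496.00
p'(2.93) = 4.75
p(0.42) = -28.75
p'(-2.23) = -6.08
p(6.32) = 99.72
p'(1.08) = -17.50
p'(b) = 3*b^2 - 21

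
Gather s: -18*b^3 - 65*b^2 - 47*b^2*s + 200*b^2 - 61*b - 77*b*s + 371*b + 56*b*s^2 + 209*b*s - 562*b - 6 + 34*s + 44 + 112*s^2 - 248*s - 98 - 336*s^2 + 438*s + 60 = -18*b^3 + 135*b^2 - 252*b + s^2*(56*b - 224) + s*(-47*b^2 + 132*b + 224)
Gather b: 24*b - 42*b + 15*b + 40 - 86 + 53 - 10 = -3*b - 3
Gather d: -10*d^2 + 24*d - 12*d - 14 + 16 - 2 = -10*d^2 + 12*d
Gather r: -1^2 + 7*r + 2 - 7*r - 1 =0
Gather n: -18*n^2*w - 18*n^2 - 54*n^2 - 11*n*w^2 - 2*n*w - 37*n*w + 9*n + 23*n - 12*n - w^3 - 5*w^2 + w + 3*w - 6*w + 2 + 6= n^2*(-18*w - 72) + n*(-11*w^2 - 39*w + 20) - w^3 - 5*w^2 - 2*w + 8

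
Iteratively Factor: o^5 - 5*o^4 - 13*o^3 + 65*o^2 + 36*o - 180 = (o - 2)*(o^4 - 3*o^3 - 19*o^2 + 27*o + 90) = (o - 2)*(o + 3)*(o^3 - 6*o^2 - o + 30) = (o - 2)*(o + 2)*(o + 3)*(o^2 - 8*o + 15) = (o - 5)*(o - 2)*(o + 2)*(o + 3)*(o - 3)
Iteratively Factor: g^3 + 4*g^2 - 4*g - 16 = (g + 2)*(g^2 + 2*g - 8) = (g - 2)*(g + 2)*(g + 4)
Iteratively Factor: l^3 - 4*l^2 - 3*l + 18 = (l - 3)*(l^2 - l - 6) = (l - 3)*(l + 2)*(l - 3)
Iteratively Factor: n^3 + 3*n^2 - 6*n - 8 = (n + 1)*(n^2 + 2*n - 8) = (n - 2)*(n + 1)*(n + 4)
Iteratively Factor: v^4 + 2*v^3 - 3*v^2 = (v + 3)*(v^3 - v^2) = (v - 1)*(v + 3)*(v^2) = v*(v - 1)*(v + 3)*(v)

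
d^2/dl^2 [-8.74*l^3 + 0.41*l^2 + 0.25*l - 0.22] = 0.82 - 52.44*l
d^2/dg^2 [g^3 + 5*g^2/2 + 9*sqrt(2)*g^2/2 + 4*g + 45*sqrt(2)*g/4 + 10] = 6*g + 5 + 9*sqrt(2)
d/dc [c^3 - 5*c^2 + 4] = c*(3*c - 10)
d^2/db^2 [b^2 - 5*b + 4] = 2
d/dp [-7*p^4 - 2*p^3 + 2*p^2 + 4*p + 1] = -28*p^3 - 6*p^2 + 4*p + 4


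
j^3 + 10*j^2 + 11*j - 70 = (j - 2)*(j + 5)*(j + 7)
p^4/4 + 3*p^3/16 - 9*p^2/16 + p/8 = p*(p/4 + 1/2)*(p - 1)*(p - 1/4)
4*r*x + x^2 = x*(4*r + x)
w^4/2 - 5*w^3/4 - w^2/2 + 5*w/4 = w*(w/2 + 1/2)*(w - 5/2)*(w - 1)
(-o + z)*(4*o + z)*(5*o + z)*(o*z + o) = -20*o^4*z - 20*o^4 + 11*o^3*z^2 + 11*o^3*z + 8*o^2*z^3 + 8*o^2*z^2 + o*z^4 + o*z^3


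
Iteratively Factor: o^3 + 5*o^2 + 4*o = (o + 1)*(o^2 + 4*o) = o*(o + 1)*(o + 4)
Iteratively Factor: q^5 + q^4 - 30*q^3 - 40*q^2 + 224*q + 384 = (q + 3)*(q^4 - 2*q^3 - 24*q^2 + 32*q + 128) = (q + 2)*(q + 3)*(q^3 - 4*q^2 - 16*q + 64) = (q - 4)*(q + 2)*(q + 3)*(q^2 - 16) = (q - 4)^2*(q + 2)*(q + 3)*(q + 4)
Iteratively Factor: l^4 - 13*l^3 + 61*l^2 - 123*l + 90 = (l - 5)*(l^3 - 8*l^2 + 21*l - 18) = (l - 5)*(l - 3)*(l^2 - 5*l + 6) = (l - 5)*(l - 3)*(l - 2)*(l - 3)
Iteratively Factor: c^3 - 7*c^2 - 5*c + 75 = (c - 5)*(c^2 - 2*c - 15) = (c - 5)*(c + 3)*(c - 5)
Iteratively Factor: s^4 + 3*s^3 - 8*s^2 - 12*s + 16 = (s + 4)*(s^3 - s^2 - 4*s + 4) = (s + 2)*(s + 4)*(s^2 - 3*s + 2) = (s - 2)*(s + 2)*(s + 4)*(s - 1)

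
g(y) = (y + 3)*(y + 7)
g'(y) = 2*y + 10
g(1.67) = 40.49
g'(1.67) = 13.34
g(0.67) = 28.15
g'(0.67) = 11.34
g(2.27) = 48.85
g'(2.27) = 14.54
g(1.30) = 35.69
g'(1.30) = 12.60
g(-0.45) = 16.70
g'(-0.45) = 9.10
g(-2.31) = 3.24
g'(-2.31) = 5.38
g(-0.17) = 19.33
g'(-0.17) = 9.66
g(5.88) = 114.37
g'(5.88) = 21.76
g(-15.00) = 96.00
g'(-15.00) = -20.00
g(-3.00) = 0.00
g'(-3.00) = 4.00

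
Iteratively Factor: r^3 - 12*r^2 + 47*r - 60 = (r - 3)*(r^2 - 9*r + 20) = (r - 5)*(r - 3)*(r - 4)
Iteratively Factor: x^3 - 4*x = (x)*(x^2 - 4) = x*(x + 2)*(x - 2)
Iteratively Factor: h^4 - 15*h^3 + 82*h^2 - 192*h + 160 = (h - 4)*(h^3 - 11*h^2 + 38*h - 40) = (h - 4)*(h - 2)*(h^2 - 9*h + 20) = (h - 5)*(h - 4)*(h - 2)*(h - 4)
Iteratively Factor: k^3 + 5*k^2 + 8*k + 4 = (k + 2)*(k^2 + 3*k + 2) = (k + 1)*(k + 2)*(k + 2)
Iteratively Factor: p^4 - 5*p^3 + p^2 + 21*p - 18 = (p - 3)*(p^3 - 2*p^2 - 5*p + 6) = (p - 3)*(p + 2)*(p^2 - 4*p + 3) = (p - 3)*(p - 1)*(p + 2)*(p - 3)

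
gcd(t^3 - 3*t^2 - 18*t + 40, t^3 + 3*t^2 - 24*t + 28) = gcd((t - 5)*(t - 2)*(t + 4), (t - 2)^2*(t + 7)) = t - 2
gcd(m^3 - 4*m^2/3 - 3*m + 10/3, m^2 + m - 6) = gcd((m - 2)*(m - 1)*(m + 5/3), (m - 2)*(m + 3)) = m - 2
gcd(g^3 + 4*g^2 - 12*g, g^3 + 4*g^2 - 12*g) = g^3 + 4*g^2 - 12*g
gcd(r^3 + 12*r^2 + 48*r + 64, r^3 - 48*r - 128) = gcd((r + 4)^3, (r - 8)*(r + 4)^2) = r^2 + 8*r + 16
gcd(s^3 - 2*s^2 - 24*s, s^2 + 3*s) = s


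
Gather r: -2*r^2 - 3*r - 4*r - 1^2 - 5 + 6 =-2*r^2 - 7*r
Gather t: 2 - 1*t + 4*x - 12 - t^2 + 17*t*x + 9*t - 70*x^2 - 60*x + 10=-t^2 + t*(17*x + 8) - 70*x^2 - 56*x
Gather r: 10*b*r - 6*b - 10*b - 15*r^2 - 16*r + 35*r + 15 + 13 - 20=-16*b - 15*r^2 + r*(10*b + 19) + 8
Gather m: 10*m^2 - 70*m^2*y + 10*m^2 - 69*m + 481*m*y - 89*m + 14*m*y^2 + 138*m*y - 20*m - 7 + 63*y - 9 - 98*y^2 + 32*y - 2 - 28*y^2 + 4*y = m^2*(20 - 70*y) + m*(14*y^2 + 619*y - 178) - 126*y^2 + 99*y - 18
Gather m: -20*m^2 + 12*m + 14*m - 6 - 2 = -20*m^2 + 26*m - 8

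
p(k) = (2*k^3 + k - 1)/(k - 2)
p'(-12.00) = -44.09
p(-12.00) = 247.79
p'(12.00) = 51.83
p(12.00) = 346.70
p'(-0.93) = -1.70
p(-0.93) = 1.21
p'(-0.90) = -1.62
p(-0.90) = 1.16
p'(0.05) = -0.27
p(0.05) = 0.49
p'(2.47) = -63.08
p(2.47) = 67.25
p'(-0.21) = -0.32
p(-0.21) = 0.56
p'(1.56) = -77.57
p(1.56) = -18.53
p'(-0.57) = -0.85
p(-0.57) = 0.76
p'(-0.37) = -0.51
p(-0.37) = 0.62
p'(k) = (6*k^2 + 1)/(k - 2) - (2*k^3 + k - 1)/(k - 2)^2 = (4*k^3 - 12*k^2 - 1)/(k^2 - 4*k + 4)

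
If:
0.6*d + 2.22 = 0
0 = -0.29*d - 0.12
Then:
No Solution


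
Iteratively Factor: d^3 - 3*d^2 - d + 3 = (d - 3)*(d^2 - 1) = (d - 3)*(d - 1)*(d + 1)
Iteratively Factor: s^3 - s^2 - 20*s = (s - 5)*(s^2 + 4*s) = s*(s - 5)*(s + 4)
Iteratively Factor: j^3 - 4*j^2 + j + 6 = (j + 1)*(j^2 - 5*j + 6) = (j - 3)*(j + 1)*(j - 2)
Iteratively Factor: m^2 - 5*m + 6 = (m - 3)*(m - 2)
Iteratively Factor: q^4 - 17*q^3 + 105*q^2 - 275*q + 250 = (q - 5)*(q^3 - 12*q^2 + 45*q - 50) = (q - 5)^2*(q^2 - 7*q + 10) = (q - 5)^3*(q - 2)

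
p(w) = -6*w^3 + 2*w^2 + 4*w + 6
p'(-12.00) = -2636.00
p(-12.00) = 10614.00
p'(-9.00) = -1490.00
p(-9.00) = 4506.00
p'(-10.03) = -1846.94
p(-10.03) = 6221.24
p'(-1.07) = -20.89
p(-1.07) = 11.36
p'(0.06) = 4.18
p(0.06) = 6.25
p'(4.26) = -305.62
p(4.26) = -404.52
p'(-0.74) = -8.82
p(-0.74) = 6.57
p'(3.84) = -246.06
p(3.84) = -288.89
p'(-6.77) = -848.07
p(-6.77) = 1932.32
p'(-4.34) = -352.40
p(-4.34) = 516.79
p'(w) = -18*w^2 + 4*w + 4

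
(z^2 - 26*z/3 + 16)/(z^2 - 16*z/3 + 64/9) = 3*(z - 6)/(3*z - 8)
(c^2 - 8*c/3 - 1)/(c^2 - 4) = (c^2 - 8*c/3 - 1)/(c^2 - 4)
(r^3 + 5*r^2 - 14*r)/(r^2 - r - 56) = r*(r - 2)/(r - 8)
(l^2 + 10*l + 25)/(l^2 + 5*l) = (l + 5)/l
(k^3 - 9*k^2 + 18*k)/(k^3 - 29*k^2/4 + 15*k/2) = 4*(k - 3)/(4*k - 5)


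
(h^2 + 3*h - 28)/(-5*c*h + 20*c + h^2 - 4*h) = (-h - 7)/(5*c - h)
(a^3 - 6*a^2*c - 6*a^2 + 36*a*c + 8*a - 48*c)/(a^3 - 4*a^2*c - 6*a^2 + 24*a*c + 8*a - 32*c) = (a - 6*c)/(a - 4*c)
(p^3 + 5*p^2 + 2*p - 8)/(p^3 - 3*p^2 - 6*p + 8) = (p + 4)/(p - 4)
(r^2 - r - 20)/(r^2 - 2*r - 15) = (r + 4)/(r + 3)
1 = 1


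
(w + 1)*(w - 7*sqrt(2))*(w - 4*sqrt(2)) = w^3 - 11*sqrt(2)*w^2 + w^2 - 11*sqrt(2)*w + 56*w + 56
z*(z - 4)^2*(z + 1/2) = z^4 - 15*z^3/2 + 12*z^2 + 8*z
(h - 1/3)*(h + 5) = h^2 + 14*h/3 - 5/3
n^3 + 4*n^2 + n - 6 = (n - 1)*(n + 2)*(n + 3)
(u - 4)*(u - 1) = u^2 - 5*u + 4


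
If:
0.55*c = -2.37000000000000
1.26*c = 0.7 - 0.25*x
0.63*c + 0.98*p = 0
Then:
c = -4.31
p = 2.77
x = 24.52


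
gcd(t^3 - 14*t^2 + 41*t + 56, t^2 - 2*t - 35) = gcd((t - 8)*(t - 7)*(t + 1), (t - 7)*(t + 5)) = t - 7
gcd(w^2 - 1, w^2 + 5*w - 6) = w - 1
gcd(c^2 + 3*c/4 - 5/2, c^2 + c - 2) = c + 2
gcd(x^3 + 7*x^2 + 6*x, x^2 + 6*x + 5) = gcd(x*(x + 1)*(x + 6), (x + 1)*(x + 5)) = x + 1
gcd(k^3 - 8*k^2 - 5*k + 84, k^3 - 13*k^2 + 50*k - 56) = k^2 - 11*k + 28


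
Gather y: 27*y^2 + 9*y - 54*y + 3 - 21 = 27*y^2 - 45*y - 18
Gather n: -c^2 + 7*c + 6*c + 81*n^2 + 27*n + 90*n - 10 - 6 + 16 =-c^2 + 13*c + 81*n^2 + 117*n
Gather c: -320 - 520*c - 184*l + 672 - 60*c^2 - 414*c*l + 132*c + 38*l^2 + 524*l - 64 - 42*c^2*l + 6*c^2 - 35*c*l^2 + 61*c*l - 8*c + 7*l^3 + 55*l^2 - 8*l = c^2*(-42*l - 54) + c*(-35*l^2 - 353*l - 396) + 7*l^3 + 93*l^2 + 332*l + 288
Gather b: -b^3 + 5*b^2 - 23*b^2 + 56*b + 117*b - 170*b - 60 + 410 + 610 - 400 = -b^3 - 18*b^2 + 3*b + 560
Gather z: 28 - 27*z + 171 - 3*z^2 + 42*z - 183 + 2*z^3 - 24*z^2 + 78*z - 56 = 2*z^3 - 27*z^2 + 93*z - 40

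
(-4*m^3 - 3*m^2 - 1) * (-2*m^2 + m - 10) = 8*m^5 + 2*m^4 + 37*m^3 + 32*m^2 - m + 10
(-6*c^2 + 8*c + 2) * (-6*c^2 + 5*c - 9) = 36*c^4 - 78*c^3 + 82*c^2 - 62*c - 18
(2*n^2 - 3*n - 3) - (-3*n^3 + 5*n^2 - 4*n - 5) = 3*n^3 - 3*n^2 + n + 2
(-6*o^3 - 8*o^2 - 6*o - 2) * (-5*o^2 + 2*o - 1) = 30*o^5 + 28*o^4 + 20*o^3 + 6*o^2 + 2*o + 2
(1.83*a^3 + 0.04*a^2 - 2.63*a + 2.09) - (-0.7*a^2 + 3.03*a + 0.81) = 1.83*a^3 + 0.74*a^2 - 5.66*a + 1.28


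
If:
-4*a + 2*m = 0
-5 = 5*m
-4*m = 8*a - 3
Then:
No Solution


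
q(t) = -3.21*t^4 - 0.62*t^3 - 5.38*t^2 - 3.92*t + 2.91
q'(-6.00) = 2767.12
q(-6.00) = -4193.49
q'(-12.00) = 22044.88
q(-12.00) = -66215.97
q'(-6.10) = 2906.94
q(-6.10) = -4477.15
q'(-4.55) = 1216.01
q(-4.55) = -1408.02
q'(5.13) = -1841.54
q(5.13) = -2465.67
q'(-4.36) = 1071.84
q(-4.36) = -1190.87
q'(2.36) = -208.45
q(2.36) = -144.03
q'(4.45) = -1220.11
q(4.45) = -1434.47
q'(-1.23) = 30.39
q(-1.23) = -6.60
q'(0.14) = -5.50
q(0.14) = 2.25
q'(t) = -12.84*t^3 - 1.86*t^2 - 10.76*t - 3.92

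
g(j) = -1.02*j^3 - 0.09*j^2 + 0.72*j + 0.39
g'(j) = -3.06*j^2 - 0.18*j + 0.72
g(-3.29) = 33.37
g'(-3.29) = -31.81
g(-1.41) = 2.06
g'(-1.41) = -5.11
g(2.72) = -18.84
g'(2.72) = -22.41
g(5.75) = -192.36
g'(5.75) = -101.49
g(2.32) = -11.16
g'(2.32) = -16.17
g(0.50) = 0.60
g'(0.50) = -0.14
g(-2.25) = 9.93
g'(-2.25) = -14.37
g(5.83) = -200.59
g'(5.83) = -104.34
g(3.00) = -25.80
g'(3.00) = -27.36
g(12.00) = -1766.49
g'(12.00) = -442.08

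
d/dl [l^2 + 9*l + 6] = 2*l + 9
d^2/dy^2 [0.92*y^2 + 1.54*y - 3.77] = 1.84000000000000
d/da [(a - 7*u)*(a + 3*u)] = 2*a - 4*u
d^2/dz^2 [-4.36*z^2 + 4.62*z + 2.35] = -8.72000000000000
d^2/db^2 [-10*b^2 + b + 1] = -20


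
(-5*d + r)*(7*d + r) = -35*d^2 + 2*d*r + r^2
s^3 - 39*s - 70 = (s - 7)*(s + 2)*(s + 5)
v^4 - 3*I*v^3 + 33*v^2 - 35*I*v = v*(v - 7*I)*(v - I)*(v + 5*I)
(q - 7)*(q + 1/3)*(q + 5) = q^3 - 5*q^2/3 - 107*q/3 - 35/3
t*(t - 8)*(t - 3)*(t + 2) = t^4 - 9*t^3 + 2*t^2 + 48*t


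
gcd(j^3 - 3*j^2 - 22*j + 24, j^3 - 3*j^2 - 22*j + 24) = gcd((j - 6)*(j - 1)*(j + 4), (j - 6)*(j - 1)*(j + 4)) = j^3 - 3*j^2 - 22*j + 24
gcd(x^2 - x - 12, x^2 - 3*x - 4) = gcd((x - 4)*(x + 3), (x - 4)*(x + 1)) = x - 4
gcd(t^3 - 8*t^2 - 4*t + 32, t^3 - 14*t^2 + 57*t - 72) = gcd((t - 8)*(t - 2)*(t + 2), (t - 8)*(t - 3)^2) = t - 8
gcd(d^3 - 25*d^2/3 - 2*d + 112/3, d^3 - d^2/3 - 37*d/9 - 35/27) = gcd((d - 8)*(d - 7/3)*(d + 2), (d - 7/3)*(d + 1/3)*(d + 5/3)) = d - 7/3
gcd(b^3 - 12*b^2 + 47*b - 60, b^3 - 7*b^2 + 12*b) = b^2 - 7*b + 12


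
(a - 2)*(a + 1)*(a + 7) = a^3 + 6*a^2 - 9*a - 14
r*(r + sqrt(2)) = r^2 + sqrt(2)*r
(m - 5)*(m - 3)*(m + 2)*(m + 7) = m^4 + m^3 - 43*m^2 + 23*m + 210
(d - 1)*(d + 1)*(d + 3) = d^3 + 3*d^2 - d - 3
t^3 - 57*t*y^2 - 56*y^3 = (t - 8*y)*(t + y)*(t + 7*y)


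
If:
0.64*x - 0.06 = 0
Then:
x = 0.09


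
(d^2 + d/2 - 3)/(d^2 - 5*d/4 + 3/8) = 4*(2*d^2 + d - 6)/(8*d^2 - 10*d + 3)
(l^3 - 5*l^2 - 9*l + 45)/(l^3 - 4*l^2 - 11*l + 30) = (l - 3)/(l - 2)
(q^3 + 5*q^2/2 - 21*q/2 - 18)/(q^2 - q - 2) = (-q^3 - 5*q^2/2 + 21*q/2 + 18)/(-q^2 + q + 2)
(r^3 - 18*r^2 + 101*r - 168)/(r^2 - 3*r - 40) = (r^2 - 10*r + 21)/(r + 5)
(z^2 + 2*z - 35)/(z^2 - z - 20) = (z + 7)/(z + 4)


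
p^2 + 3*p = p*(p + 3)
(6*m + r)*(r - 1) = 6*m*r - 6*m + r^2 - r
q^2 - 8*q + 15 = (q - 5)*(q - 3)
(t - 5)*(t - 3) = t^2 - 8*t + 15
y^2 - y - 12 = (y - 4)*(y + 3)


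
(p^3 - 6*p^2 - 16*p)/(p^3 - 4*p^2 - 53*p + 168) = p*(p + 2)/(p^2 + 4*p - 21)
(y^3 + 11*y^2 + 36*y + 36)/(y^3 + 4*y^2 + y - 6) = (y + 6)/(y - 1)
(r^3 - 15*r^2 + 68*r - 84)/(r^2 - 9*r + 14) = r - 6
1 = 1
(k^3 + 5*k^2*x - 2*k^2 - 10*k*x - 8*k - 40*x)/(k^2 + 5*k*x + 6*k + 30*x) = (k^2 - 2*k - 8)/(k + 6)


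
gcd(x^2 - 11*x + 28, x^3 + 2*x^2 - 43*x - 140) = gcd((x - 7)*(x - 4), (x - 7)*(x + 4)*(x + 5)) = x - 7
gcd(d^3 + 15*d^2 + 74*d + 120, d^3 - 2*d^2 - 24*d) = d + 4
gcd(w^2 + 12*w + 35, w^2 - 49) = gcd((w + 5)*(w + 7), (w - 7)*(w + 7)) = w + 7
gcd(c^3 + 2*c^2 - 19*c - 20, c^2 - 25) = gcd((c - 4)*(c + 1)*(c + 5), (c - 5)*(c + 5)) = c + 5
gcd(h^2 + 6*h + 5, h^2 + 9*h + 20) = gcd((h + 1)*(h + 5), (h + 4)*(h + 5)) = h + 5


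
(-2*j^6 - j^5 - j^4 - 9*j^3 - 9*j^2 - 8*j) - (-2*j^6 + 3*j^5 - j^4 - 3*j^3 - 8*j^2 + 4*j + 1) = -4*j^5 - 6*j^3 - j^2 - 12*j - 1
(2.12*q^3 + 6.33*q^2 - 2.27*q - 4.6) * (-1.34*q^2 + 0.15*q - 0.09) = -2.8408*q^5 - 8.1642*q^4 + 3.8005*q^3 + 5.2538*q^2 - 0.4857*q + 0.414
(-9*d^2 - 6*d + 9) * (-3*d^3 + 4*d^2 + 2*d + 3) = 27*d^5 - 18*d^4 - 69*d^3 - 3*d^2 + 27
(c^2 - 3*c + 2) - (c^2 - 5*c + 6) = 2*c - 4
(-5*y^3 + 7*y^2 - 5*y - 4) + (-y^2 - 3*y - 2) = -5*y^3 + 6*y^2 - 8*y - 6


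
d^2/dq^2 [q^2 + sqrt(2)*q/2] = 2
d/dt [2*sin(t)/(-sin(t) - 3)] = -6*cos(t)/(sin(t) + 3)^2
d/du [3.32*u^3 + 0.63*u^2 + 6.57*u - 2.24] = 9.96*u^2 + 1.26*u + 6.57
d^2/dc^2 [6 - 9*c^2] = -18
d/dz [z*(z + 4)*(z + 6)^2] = 4*z^3 + 48*z^2 + 168*z + 144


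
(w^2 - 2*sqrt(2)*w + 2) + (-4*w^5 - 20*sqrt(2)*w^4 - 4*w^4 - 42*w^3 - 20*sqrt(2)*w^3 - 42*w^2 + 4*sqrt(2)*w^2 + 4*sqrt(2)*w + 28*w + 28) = -4*w^5 - 20*sqrt(2)*w^4 - 4*w^4 - 42*w^3 - 20*sqrt(2)*w^3 - 41*w^2 + 4*sqrt(2)*w^2 + 2*sqrt(2)*w + 28*w + 30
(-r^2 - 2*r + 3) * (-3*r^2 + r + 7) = 3*r^4 + 5*r^3 - 18*r^2 - 11*r + 21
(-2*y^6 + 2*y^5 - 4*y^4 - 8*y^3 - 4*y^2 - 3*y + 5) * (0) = 0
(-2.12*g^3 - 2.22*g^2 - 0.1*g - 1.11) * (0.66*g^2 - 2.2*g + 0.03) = -1.3992*g^5 + 3.1988*g^4 + 4.7544*g^3 - 0.5792*g^2 + 2.439*g - 0.0333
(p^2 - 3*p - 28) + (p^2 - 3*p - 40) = 2*p^2 - 6*p - 68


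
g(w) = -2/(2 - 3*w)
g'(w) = -6/(2 - 3*w)^2 = -6/(3*w - 2)^2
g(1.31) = 1.04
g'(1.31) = -1.61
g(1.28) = 1.09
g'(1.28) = -1.77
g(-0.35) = -0.66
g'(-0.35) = -0.64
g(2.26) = 0.42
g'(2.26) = -0.26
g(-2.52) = -0.21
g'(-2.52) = -0.07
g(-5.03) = -0.12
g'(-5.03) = -0.02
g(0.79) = 5.41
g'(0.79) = -43.83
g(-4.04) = -0.14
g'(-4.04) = -0.03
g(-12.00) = -0.05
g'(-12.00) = 0.00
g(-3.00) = -0.18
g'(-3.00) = -0.05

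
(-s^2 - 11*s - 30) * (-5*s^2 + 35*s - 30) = 5*s^4 + 20*s^3 - 205*s^2 - 720*s + 900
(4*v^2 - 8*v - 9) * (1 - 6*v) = -24*v^3 + 52*v^2 + 46*v - 9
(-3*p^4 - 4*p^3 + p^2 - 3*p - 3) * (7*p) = -21*p^5 - 28*p^4 + 7*p^3 - 21*p^2 - 21*p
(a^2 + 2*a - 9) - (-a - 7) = a^2 + 3*a - 2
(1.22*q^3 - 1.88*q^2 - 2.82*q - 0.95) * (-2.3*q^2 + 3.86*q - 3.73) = -2.806*q^5 + 9.0332*q^4 - 5.3214*q^3 - 1.6878*q^2 + 6.8516*q + 3.5435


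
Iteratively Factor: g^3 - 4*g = (g + 2)*(g^2 - 2*g) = (g - 2)*(g + 2)*(g)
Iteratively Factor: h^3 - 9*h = (h - 3)*(h^2 + 3*h) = h*(h - 3)*(h + 3)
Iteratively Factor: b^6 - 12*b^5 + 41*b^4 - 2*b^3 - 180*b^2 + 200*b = (b + 2)*(b^5 - 14*b^4 + 69*b^3 - 140*b^2 + 100*b) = (b - 5)*(b + 2)*(b^4 - 9*b^3 + 24*b^2 - 20*b) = (b - 5)^2*(b + 2)*(b^3 - 4*b^2 + 4*b) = (b - 5)^2*(b - 2)*(b + 2)*(b^2 - 2*b) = b*(b - 5)^2*(b - 2)*(b + 2)*(b - 2)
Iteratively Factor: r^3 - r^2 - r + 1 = (r + 1)*(r^2 - 2*r + 1) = (r - 1)*(r + 1)*(r - 1)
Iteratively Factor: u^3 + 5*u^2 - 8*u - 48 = (u - 3)*(u^2 + 8*u + 16) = (u - 3)*(u + 4)*(u + 4)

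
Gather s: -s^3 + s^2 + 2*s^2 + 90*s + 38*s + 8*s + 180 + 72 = -s^3 + 3*s^2 + 136*s + 252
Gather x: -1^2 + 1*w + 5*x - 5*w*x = w + x*(5 - 5*w) - 1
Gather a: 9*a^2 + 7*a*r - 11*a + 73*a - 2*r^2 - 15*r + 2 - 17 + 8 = 9*a^2 + a*(7*r + 62) - 2*r^2 - 15*r - 7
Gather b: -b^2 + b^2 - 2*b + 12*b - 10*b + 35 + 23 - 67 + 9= 0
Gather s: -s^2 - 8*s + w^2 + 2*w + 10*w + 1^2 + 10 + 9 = -s^2 - 8*s + w^2 + 12*w + 20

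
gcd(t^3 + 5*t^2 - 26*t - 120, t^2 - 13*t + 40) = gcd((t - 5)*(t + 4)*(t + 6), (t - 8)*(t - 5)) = t - 5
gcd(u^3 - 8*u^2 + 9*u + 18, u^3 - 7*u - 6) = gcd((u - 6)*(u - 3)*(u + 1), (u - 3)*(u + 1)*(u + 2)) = u^2 - 2*u - 3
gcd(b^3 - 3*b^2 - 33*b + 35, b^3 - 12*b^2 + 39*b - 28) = b^2 - 8*b + 7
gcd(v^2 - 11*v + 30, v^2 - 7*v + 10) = v - 5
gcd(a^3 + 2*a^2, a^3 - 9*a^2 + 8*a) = a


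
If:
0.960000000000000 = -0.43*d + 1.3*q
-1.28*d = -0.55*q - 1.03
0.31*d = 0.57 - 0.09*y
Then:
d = 1.31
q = 1.17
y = 1.83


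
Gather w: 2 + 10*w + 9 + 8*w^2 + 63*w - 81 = 8*w^2 + 73*w - 70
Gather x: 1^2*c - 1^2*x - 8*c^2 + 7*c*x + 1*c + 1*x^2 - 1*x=-8*c^2 + 2*c + x^2 + x*(7*c - 2)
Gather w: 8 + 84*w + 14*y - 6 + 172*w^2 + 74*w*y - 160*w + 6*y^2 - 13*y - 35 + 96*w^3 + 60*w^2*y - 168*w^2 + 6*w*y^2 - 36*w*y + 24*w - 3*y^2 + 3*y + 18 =96*w^3 + w^2*(60*y + 4) + w*(6*y^2 + 38*y - 52) + 3*y^2 + 4*y - 15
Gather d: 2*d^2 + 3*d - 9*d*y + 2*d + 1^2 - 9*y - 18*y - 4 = 2*d^2 + d*(5 - 9*y) - 27*y - 3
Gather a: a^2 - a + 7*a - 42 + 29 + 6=a^2 + 6*a - 7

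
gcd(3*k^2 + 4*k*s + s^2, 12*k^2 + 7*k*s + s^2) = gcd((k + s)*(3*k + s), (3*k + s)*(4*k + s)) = 3*k + s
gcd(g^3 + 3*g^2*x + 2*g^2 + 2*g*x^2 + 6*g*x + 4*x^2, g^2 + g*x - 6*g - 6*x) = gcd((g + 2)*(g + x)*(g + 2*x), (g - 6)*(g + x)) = g + x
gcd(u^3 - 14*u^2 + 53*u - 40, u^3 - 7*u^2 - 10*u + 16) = u^2 - 9*u + 8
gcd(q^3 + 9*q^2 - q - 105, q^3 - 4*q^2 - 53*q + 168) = q^2 + 4*q - 21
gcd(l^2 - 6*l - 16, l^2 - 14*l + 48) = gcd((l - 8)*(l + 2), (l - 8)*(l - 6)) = l - 8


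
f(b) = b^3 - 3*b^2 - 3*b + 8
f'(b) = 3*b^2 - 6*b - 3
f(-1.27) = 4.92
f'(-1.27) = 9.46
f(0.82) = 4.07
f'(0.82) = -5.90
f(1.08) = 2.52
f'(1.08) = -5.98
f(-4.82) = -159.22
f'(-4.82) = 95.62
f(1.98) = -1.94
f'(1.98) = -3.12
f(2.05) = -2.14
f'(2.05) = -2.69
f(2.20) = -2.47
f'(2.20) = -1.68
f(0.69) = 4.83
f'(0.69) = -5.71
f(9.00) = 467.00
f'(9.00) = 186.00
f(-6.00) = -298.00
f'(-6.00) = 141.00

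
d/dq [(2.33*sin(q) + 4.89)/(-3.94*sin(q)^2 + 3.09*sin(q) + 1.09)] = (9.1802*sin(q)^2 + 38.5332*sin(q) - 12.5704)*cos(q)/(15.5236*sin(q)^4 - 24.3492*sin(q)^3 + 0.9589*sin(q)^2 + 6.7362*sin(q) + 1.1881)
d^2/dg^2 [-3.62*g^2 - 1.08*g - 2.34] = -7.24000000000000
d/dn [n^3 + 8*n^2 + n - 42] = 3*n^2 + 16*n + 1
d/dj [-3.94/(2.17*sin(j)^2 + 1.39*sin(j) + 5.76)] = (17.0996*sin(j) + 5.4766)*cos(j)/(2.17*sin(j)^2 + 1.39*sin(j) + 5.76)^2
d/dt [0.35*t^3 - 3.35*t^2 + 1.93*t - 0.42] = 1.05*t^2 - 6.7*t + 1.93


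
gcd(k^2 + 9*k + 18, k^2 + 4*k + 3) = k + 3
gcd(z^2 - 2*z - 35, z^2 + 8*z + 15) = z + 5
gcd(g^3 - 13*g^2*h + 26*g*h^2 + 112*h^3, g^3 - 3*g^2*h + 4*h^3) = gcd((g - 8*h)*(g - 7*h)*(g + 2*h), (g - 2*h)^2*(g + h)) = 1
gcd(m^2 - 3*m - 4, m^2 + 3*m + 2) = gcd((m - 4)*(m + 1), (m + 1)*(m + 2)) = m + 1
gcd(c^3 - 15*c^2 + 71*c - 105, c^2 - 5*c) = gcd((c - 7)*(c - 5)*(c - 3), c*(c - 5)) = c - 5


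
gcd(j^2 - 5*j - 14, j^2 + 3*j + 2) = j + 2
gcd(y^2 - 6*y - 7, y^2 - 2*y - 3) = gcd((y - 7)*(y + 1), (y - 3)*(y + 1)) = y + 1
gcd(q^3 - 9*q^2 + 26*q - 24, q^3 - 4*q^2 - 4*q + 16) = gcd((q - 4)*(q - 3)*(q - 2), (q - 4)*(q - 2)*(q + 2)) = q^2 - 6*q + 8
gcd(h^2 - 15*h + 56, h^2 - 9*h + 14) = h - 7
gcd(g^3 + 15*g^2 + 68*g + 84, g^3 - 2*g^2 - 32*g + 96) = g + 6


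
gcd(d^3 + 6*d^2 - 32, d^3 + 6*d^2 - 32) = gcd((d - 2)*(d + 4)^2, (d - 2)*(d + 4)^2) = d^3 + 6*d^2 - 32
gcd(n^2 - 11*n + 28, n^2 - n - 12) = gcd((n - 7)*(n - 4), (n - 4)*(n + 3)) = n - 4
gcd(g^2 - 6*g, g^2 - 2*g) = g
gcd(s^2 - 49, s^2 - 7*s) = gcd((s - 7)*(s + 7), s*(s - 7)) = s - 7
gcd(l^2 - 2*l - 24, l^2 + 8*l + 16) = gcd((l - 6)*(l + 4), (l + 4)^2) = l + 4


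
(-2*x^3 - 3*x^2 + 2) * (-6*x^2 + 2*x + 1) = 12*x^5 + 14*x^4 - 8*x^3 - 15*x^2 + 4*x + 2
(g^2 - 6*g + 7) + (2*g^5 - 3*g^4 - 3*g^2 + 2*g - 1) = 2*g^5 - 3*g^4 - 2*g^2 - 4*g + 6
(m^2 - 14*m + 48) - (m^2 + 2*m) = 48 - 16*m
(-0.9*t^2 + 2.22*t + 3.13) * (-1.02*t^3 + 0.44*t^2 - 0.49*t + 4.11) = 0.918*t^5 - 2.6604*t^4 - 1.7748*t^3 - 3.4096*t^2 + 7.5905*t + 12.8643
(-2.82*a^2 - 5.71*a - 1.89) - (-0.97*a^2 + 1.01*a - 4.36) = -1.85*a^2 - 6.72*a + 2.47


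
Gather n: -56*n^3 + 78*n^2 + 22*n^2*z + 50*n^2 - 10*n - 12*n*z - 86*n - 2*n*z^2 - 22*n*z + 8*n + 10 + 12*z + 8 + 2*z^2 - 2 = -56*n^3 + n^2*(22*z + 128) + n*(-2*z^2 - 34*z - 88) + 2*z^2 + 12*z + 16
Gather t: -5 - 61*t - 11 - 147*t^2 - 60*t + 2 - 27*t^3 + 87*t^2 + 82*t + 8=-27*t^3 - 60*t^2 - 39*t - 6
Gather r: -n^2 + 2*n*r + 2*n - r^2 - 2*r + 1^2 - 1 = -n^2 + 2*n - r^2 + r*(2*n - 2)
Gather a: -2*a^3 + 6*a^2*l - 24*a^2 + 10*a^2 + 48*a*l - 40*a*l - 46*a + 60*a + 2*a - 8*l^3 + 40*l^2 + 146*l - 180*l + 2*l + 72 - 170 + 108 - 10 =-2*a^3 + a^2*(6*l - 14) + a*(8*l + 16) - 8*l^3 + 40*l^2 - 32*l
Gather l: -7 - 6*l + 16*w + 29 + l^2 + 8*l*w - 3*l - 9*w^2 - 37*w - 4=l^2 + l*(8*w - 9) - 9*w^2 - 21*w + 18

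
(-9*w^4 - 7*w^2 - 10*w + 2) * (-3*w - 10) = 27*w^5 + 90*w^4 + 21*w^3 + 100*w^2 + 94*w - 20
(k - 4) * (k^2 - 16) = k^3 - 4*k^2 - 16*k + 64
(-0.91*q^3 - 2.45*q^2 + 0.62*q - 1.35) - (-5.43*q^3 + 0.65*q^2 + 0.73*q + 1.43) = 4.52*q^3 - 3.1*q^2 - 0.11*q - 2.78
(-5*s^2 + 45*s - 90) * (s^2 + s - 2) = -5*s^4 + 40*s^3 - 35*s^2 - 180*s + 180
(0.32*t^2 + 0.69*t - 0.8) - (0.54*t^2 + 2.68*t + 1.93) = -0.22*t^2 - 1.99*t - 2.73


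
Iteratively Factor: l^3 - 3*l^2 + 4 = (l - 2)*(l^2 - l - 2) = (l - 2)^2*(l + 1)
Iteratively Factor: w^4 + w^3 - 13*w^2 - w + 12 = (w + 1)*(w^3 - 13*w + 12) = (w - 1)*(w + 1)*(w^2 + w - 12) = (w - 1)*(w + 1)*(w + 4)*(w - 3)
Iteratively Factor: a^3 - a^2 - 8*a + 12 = (a + 3)*(a^2 - 4*a + 4) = (a - 2)*(a + 3)*(a - 2)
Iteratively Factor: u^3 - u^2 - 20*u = (u + 4)*(u^2 - 5*u) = (u - 5)*(u + 4)*(u)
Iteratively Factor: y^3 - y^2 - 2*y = (y + 1)*(y^2 - 2*y) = y*(y + 1)*(y - 2)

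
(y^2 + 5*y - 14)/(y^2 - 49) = (y - 2)/(y - 7)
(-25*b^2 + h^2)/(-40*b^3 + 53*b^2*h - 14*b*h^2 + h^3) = (5*b + h)/(8*b^2 - 9*b*h + h^2)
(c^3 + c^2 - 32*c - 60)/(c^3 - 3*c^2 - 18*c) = (c^2 + 7*c + 10)/(c*(c + 3))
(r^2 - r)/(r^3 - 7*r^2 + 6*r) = 1/(r - 6)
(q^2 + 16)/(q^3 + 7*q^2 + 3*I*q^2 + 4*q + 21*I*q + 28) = (q - 4*I)/(q^2 + q*(7 - I) - 7*I)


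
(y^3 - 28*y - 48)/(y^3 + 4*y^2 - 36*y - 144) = (y + 2)/(y + 6)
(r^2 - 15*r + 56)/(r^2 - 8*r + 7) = (r - 8)/(r - 1)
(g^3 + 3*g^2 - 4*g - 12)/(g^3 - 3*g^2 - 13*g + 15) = (g^2 - 4)/(g^2 - 6*g + 5)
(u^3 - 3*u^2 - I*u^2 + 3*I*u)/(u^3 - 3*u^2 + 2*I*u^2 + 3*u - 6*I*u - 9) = u/(u + 3*I)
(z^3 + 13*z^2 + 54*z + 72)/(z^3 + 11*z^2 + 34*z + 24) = (z + 3)/(z + 1)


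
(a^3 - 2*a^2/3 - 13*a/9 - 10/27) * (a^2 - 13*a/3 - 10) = a^5 - 5*a^4 - 77*a^3/9 + 113*a^2/9 + 1300*a/81 + 100/27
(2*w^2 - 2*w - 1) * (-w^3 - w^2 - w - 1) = -2*w^5 + w^3 + w^2 + 3*w + 1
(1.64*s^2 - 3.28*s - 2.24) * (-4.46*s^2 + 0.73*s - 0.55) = -7.3144*s^4 + 15.826*s^3 + 6.694*s^2 + 0.1688*s + 1.232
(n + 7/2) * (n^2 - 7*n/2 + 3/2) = n^3 - 43*n/4 + 21/4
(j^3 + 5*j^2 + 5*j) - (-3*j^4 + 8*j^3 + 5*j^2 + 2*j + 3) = 3*j^4 - 7*j^3 + 3*j - 3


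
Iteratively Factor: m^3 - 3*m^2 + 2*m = (m - 2)*(m^2 - m) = m*(m - 2)*(m - 1)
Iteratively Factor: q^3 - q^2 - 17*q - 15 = (q + 3)*(q^2 - 4*q - 5) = (q + 1)*(q + 3)*(q - 5)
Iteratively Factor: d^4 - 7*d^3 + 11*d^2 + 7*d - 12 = (d - 3)*(d^3 - 4*d^2 - d + 4) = (d - 3)*(d + 1)*(d^2 - 5*d + 4) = (d - 4)*(d - 3)*(d + 1)*(d - 1)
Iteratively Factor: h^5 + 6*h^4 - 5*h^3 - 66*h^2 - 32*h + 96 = (h - 3)*(h^4 + 9*h^3 + 22*h^2 - 32) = (h - 3)*(h - 1)*(h^3 + 10*h^2 + 32*h + 32) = (h - 3)*(h - 1)*(h + 4)*(h^2 + 6*h + 8) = (h - 3)*(h - 1)*(h + 4)^2*(h + 2)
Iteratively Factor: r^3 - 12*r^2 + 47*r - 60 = (r - 3)*(r^2 - 9*r + 20) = (r - 4)*(r - 3)*(r - 5)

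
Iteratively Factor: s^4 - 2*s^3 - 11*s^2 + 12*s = (s + 3)*(s^3 - 5*s^2 + 4*s) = s*(s + 3)*(s^2 - 5*s + 4) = s*(s - 1)*(s + 3)*(s - 4)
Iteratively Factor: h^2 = (h)*(h)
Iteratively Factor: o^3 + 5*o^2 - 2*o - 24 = (o + 4)*(o^2 + o - 6) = (o + 3)*(o + 4)*(o - 2)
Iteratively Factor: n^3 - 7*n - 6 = (n + 1)*(n^2 - n - 6) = (n + 1)*(n + 2)*(n - 3)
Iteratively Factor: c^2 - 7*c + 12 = (c - 3)*(c - 4)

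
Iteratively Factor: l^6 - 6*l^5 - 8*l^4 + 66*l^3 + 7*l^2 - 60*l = (l - 5)*(l^5 - l^4 - 13*l^3 + l^2 + 12*l) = (l - 5)*(l + 3)*(l^4 - 4*l^3 - l^2 + 4*l) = l*(l - 5)*(l + 3)*(l^3 - 4*l^2 - l + 4) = l*(l - 5)*(l - 1)*(l + 3)*(l^2 - 3*l - 4) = l*(l - 5)*(l - 4)*(l - 1)*(l + 3)*(l + 1)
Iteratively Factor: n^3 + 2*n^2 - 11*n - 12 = (n - 3)*(n^2 + 5*n + 4) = (n - 3)*(n + 1)*(n + 4)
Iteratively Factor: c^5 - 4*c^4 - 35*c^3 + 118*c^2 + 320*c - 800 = (c + 4)*(c^4 - 8*c^3 - 3*c^2 + 130*c - 200) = (c - 5)*(c + 4)*(c^3 - 3*c^2 - 18*c + 40) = (c - 5)^2*(c + 4)*(c^2 + 2*c - 8) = (c - 5)^2*(c - 2)*(c + 4)*(c + 4)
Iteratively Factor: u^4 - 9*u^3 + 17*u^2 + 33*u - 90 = (u - 3)*(u^3 - 6*u^2 - u + 30) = (u - 5)*(u - 3)*(u^2 - u - 6) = (u - 5)*(u - 3)*(u + 2)*(u - 3)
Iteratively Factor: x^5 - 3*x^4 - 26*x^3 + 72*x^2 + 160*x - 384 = (x - 4)*(x^4 + x^3 - 22*x^2 - 16*x + 96) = (x - 4)*(x + 3)*(x^3 - 2*x^2 - 16*x + 32) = (x - 4)^2*(x + 3)*(x^2 + 2*x - 8) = (x - 4)^2*(x - 2)*(x + 3)*(x + 4)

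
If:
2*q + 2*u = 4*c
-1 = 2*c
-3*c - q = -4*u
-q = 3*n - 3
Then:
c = -1/2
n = 7/6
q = -1/2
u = -1/2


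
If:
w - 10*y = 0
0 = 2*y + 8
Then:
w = -40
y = -4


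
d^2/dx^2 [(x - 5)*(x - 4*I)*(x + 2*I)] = 6*x - 10 - 4*I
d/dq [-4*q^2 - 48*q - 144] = -8*q - 48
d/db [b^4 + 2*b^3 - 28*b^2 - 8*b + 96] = 4*b^3 + 6*b^2 - 56*b - 8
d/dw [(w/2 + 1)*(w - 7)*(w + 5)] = 3*w^2/2 - 39/2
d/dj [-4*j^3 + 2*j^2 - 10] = 4*j*(1 - 3*j)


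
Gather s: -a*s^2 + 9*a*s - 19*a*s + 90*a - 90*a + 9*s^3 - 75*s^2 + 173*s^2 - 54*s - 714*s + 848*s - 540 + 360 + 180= 9*s^3 + s^2*(98 - a) + s*(80 - 10*a)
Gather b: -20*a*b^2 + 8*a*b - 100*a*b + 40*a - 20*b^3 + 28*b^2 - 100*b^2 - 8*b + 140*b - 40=40*a - 20*b^3 + b^2*(-20*a - 72) + b*(132 - 92*a) - 40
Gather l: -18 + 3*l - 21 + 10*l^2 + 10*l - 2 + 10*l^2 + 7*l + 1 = 20*l^2 + 20*l - 40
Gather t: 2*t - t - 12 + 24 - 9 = t + 3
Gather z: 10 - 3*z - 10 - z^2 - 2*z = -z^2 - 5*z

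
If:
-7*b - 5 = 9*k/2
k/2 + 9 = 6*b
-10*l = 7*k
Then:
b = 76/61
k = -186/61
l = 651/305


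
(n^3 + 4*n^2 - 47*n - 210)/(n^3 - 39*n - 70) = (n + 6)/(n + 2)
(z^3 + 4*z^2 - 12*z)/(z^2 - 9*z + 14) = z*(z + 6)/(z - 7)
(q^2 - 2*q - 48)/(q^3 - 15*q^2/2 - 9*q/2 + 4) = 2*(q + 6)/(2*q^2 + q - 1)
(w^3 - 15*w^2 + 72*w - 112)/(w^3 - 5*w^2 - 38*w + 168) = (w - 4)/(w + 6)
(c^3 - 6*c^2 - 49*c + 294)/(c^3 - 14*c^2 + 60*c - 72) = (c^2 - 49)/(c^2 - 8*c + 12)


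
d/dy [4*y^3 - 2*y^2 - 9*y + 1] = 12*y^2 - 4*y - 9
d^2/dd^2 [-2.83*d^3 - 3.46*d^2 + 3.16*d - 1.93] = -16.98*d - 6.92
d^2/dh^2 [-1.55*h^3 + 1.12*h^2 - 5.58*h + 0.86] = 2.24 - 9.3*h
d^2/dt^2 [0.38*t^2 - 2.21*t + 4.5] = 0.760000000000000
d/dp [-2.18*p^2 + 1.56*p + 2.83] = 1.56 - 4.36*p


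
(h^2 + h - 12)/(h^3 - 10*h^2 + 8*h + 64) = (h^2 + h - 12)/(h^3 - 10*h^2 + 8*h + 64)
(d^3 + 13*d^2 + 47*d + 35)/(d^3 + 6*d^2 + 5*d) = (d + 7)/d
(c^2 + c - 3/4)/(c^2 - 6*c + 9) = (c^2 + c - 3/4)/(c^2 - 6*c + 9)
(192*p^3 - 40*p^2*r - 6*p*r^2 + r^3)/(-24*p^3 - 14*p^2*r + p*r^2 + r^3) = (-48*p^2 - 2*p*r + r^2)/(6*p^2 + 5*p*r + r^2)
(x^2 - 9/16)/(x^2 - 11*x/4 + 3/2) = (x + 3/4)/(x - 2)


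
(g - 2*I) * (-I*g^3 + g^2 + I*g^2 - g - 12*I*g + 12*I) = -I*g^4 - g^3 + I*g^3 + g^2 - 14*I*g^2 - 24*g + 14*I*g + 24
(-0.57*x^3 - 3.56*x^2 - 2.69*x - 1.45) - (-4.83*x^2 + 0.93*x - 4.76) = -0.57*x^3 + 1.27*x^2 - 3.62*x + 3.31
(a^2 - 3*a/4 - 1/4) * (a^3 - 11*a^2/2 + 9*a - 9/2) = a^5 - 25*a^4/4 + 103*a^3/8 - 79*a^2/8 + 9*a/8 + 9/8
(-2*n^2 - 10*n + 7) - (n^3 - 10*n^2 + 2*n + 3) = -n^3 + 8*n^2 - 12*n + 4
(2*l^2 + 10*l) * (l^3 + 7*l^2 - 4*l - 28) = 2*l^5 + 24*l^4 + 62*l^3 - 96*l^2 - 280*l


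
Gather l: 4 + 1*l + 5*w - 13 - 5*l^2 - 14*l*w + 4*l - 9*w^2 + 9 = -5*l^2 + l*(5 - 14*w) - 9*w^2 + 5*w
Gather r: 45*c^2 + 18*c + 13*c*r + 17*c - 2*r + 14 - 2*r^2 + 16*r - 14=45*c^2 + 35*c - 2*r^2 + r*(13*c + 14)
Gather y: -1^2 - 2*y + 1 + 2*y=0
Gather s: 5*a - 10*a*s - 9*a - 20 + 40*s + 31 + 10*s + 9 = -4*a + s*(50 - 10*a) + 20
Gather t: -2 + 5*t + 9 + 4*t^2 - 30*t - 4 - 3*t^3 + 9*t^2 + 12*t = -3*t^3 + 13*t^2 - 13*t + 3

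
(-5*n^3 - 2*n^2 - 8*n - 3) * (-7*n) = 35*n^4 + 14*n^3 + 56*n^2 + 21*n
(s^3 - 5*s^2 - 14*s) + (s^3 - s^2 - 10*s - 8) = 2*s^3 - 6*s^2 - 24*s - 8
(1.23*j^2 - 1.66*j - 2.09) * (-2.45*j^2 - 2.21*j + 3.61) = -3.0135*j^4 + 1.3487*j^3 + 13.2294*j^2 - 1.3737*j - 7.5449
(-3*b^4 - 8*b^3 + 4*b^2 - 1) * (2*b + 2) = -6*b^5 - 22*b^4 - 8*b^3 + 8*b^2 - 2*b - 2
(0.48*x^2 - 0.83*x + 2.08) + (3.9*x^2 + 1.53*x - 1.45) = 4.38*x^2 + 0.7*x + 0.63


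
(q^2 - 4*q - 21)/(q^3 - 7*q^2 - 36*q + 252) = (q + 3)/(q^2 - 36)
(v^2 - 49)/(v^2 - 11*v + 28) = (v + 7)/(v - 4)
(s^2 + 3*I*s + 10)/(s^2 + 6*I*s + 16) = (s + 5*I)/(s + 8*I)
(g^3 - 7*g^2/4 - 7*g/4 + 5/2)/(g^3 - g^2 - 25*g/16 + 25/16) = 4*(g - 2)/(4*g - 5)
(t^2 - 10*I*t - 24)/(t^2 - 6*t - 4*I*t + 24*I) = (t - 6*I)/(t - 6)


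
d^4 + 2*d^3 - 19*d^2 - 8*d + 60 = (d - 3)*(d - 2)*(d + 2)*(d + 5)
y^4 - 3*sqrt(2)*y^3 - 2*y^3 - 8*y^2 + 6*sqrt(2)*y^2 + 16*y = y*(y - 2)*(y - 4*sqrt(2))*(y + sqrt(2))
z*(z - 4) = z^2 - 4*z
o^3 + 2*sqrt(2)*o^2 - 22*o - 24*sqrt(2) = (o - 3*sqrt(2))*(o + sqrt(2))*(o + 4*sqrt(2))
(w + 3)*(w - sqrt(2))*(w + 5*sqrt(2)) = w^3 + 3*w^2 + 4*sqrt(2)*w^2 - 10*w + 12*sqrt(2)*w - 30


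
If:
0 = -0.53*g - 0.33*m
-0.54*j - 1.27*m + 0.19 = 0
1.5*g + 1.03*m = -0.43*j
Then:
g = -0.10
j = -0.04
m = 0.17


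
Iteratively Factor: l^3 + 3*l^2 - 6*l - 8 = (l + 4)*(l^2 - l - 2) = (l - 2)*(l + 4)*(l + 1)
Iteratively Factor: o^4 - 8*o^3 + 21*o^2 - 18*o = (o)*(o^3 - 8*o^2 + 21*o - 18) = o*(o - 3)*(o^2 - 5*o + 6) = o*(o - 3)^2*(o - 2)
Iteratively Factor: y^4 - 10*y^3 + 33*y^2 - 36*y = (y)*(y^3 - 10*y^2 + 33*y - 36) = y*(y - 3)*(y^2 - 7*y + 12) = y*(y - 4)*(y - 3)*(y - 3)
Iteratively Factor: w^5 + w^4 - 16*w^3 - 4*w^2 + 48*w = (w - 2)*(w^4 + 3*w^3 - 10*w^2 - 24*w) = (w - 2)*(w + 2)*(w^3 + w^2 - 12*w) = (w - 2)*(w + 2)*(w + 4)*(w^2 - 3*w) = (w - 3)*(w - 2)*(w + 2)*(w + 4)*(w)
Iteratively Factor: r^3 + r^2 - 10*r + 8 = (r - 2)*(r^2 + 3*r - 4) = (r - 2)*(r + 4)*(r - 1)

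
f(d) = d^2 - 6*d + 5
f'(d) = 2*d - 6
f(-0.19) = 6.18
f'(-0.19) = -6.38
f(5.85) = 4.12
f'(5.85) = 5.70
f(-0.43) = 7.76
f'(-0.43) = -6.86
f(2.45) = -3.70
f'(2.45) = -1.10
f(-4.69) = 55.14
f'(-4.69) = -15.38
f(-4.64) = 54.37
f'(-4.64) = -15.28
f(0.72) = 1.20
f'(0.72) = -4.56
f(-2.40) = 25.16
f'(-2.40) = -10.80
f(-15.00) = 320.00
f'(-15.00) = -36.00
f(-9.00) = 140.00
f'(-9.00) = -24.00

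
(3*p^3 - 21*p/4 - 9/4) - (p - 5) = 3*p^3 - 25*p/4 + 11/4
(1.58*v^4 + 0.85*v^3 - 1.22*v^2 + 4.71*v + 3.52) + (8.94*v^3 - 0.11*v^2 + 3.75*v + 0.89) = 1.58*v^4 + 9.79*v^3 - 1.33*v^2 + 8.46*v + 4.41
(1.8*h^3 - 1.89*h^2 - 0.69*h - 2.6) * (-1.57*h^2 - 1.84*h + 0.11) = -2.826*h^5 - 0.3447*h^4 + 4.7589*h^3 + 5.1437*h^2 + 4.7081*h - 0.286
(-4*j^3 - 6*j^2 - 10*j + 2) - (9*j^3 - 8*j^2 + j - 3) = -13*j^3 + 2*j^2 - 11*j + 5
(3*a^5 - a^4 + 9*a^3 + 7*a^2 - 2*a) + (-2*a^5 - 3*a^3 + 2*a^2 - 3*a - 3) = a^5 - a^4 + 6*a^3 + 9*a^2 - 5*a - 3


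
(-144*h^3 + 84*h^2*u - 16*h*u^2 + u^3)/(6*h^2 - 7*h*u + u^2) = (24*h^2 - 10*h*u + u^2)/(-h + u)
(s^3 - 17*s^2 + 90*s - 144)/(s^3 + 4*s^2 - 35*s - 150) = (s^2 - 11*s + 24)/(s^2 + 10*s + 25)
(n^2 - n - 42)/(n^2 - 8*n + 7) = (n + 6)/(n - 1)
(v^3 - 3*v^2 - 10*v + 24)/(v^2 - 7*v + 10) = (v^2 - v - 12)/(v - 5)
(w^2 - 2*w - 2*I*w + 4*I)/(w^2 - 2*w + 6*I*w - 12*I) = (w - 2*I)/(w + 6*I)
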